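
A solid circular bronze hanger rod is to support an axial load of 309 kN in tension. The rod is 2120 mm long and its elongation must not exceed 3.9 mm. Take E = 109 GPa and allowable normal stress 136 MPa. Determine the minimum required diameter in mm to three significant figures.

Required area A ≥ P/σ_allow = 309000/136 = 2272 mm².
For a solid circular section, d ≥ √(4A/π) = 53.79 mm.
Elongation limit: A ≥ PL/(Eδ_allow) = 309000·2120/(109000·3.9) = 1541 mm² ⇒ d ≥ 44.3 mm.
The stress limit governs.

53.8 mm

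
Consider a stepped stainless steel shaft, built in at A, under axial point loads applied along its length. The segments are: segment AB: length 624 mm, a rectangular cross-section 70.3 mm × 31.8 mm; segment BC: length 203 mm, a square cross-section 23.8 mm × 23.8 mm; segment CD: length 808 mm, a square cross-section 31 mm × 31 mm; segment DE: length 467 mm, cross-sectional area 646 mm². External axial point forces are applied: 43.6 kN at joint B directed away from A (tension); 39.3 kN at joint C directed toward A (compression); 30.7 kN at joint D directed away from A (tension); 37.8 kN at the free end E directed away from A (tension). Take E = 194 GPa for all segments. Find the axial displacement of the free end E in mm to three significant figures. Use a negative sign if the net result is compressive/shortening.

0.596 mm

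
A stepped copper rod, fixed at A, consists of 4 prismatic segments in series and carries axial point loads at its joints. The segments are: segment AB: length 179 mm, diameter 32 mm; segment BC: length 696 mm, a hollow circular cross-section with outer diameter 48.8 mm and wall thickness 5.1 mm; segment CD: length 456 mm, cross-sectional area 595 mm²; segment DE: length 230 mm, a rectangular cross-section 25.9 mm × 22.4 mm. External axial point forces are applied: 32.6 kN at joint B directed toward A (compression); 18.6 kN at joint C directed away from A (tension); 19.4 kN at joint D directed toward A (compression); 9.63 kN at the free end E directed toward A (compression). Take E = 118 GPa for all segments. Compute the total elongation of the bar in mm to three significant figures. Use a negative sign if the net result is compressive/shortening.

-0.390 mm

Internal axial forces (sectioning from the free end, tension +): N_DE = -9.63 kN, N_CD = -29.03 kN, N_BC = -10.43 kN, N_AB = -43.03 kN.
A_AB = 804.2 mm².
A_BC = 700.2 mm².
A_DE = 580.2 mm².
δ_AB = -43030·179/(804.2·118000) = -0.08116 mm
δ_BC = -10430·696/(700.2·118000) = -0.08786 mm
δ_CD = -29030·456/(595·118000) = -0.1885 mm
δ_DE = -9630·230/(580.2·118000) = -0.03235 mm
δ = Σδ_i = -0.3899 mm.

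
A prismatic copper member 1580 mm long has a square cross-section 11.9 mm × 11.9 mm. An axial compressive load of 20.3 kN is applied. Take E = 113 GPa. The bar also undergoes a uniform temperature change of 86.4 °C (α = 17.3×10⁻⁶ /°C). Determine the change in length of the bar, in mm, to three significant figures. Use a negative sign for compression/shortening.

0.357 mm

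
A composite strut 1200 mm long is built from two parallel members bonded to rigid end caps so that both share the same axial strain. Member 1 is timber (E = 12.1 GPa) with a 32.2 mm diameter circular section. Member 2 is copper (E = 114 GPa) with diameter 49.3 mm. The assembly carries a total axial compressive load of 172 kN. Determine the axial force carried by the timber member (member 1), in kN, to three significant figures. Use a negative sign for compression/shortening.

-7.45 kN

A_1 = 814.3 mm².
A_2 = 1909 mm².
Equal strain + equilibrium ⇒ each member carries load in proportion to AE: A₁E₁ = 9853000 N, A₂E₂ = 217600000 N, ΣAE = 227500000 N.
F₁ = P·A₁E₁/ΣAE = -172000·9853000/227500000 = -7451 N.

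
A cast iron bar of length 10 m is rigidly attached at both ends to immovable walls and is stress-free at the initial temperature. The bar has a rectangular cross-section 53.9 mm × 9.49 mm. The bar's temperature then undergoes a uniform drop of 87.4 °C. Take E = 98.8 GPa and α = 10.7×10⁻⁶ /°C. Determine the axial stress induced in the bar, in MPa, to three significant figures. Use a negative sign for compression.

Free thermal expansion αLΔT = 10.7e-6 · 10000 · -87.4 = -9.352 mm.
The walls impose strain ε = −(-9.352)/10000 = 9.3518e-04; σ = Eε = 98800 · 9.3518e-04 = 92.4 MPa.

92.4 MPa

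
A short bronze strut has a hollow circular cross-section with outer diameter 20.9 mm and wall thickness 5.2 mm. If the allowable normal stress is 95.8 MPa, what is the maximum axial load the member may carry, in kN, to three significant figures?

A = 256.5 mm².
P_max = σ_allow · A = 95.8 · 256.5 = 24570 N = 24.57 kN.

24.6 kN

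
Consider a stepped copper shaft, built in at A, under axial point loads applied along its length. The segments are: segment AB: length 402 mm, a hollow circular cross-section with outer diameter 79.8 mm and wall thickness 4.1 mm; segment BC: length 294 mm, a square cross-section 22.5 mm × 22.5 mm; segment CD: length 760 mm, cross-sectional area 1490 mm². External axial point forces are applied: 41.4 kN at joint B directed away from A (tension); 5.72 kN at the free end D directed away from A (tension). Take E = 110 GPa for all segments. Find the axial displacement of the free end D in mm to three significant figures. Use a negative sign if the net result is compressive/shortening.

Internal axial forces (sectioning from the free end, tension +): N_CD = 5.72 kN, N_BC = 5.72 kN, N_AB = 47.12 kN.
A_AB = 975.1 mm².
A_BC = 506.2 mm².
δ_AB = 47120·402/(975.1·110000) = 0.1766 mm
δ_BC = 5720·294/(506.2·110000) = 0.0302 mm
δ_CD = 5720·760/(1490·110000) = 0.02652 mm
δ = Σδ_i = 0.2333 mm.

0.233 mm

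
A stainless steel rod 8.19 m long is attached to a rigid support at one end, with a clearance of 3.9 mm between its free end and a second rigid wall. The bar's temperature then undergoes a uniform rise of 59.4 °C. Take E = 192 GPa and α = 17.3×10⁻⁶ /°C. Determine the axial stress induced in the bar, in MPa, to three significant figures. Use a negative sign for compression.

Free thermal expansion αLΔT = 17.3e-6 · 8190 · 59.4 = 8.416 mm.
The walls engage after the gap closes; constrained expansion = 8.416 − 3.9 = 4.516 mm.
The walls impose strain ε = −(4.516)/8190 = -5.5143e-04; σ = Eε = 192000 · -5.5143e-04 = -105.9 MPa.

-106 MPa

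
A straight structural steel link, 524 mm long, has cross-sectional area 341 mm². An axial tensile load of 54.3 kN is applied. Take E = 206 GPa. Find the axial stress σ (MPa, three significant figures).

159 MPa

σ = N/A = 54300/341 = 159.2 MPa.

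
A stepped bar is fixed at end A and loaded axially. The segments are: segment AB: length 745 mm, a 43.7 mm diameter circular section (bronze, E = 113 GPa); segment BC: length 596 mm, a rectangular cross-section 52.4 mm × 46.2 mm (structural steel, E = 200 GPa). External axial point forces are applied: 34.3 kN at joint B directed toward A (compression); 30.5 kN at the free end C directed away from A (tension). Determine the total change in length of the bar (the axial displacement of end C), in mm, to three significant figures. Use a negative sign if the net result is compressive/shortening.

0.0208 mm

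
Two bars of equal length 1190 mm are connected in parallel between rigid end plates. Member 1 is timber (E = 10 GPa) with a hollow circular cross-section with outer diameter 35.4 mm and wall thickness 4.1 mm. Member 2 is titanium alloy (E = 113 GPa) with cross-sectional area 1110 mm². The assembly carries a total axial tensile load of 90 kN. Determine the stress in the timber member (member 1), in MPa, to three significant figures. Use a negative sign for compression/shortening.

A_1 = 403.2 mm².
Equal strain + equilibrium ⇒ each member carries load in proportion to AE: A₁E₁ = 4032000 N, A₂E₂ = 125400000 N, ΣAE = 129500000 N.
σ₁ = P·E₁/ΣAE = 90000·10000/129500000 = 6.952 MPa.

6.95 MPa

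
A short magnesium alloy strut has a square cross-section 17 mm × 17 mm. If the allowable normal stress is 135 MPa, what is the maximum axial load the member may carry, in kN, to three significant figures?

A = 289 mm².
P_max = σ_allow · A = 135 · 289 = 39020 N = 39.02 kN.

39.0 kN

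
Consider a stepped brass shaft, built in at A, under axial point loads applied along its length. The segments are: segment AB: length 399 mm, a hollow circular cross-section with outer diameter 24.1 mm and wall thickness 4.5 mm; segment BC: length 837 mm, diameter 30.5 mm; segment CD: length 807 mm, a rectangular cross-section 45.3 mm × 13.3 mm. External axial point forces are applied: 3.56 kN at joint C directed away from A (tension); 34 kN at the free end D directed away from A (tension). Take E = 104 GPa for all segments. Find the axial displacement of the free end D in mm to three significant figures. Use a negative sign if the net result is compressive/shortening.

Internal axial forces (sectioning from the free end, tension +): N_CD = 34 kN, N_BC = 37.56 kN, N_AB = 37.56 kN.
A_AB = 277.1 mm².
A_BC = 730.6 mm².
A_CD = 602.5 mm².
δ_AB = 37560·399/(277.1·104000) = 0.5201 mm
δ_BC = 37560·837/(730.6·104000) = 0.4137 mm
δ_CD = 34000·807/(602.5·104000) = 0.4379 mm
δ = Σδ_i = 1.372 mm.

1.37 mm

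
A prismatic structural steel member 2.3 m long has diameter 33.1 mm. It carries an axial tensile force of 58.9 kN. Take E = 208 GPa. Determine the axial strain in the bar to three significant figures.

A = 860.5 mm².
σ = N/A = 68.45 MPa; ε = σ/E = 68.45/208000 = 3.291e-04.

3.29e-04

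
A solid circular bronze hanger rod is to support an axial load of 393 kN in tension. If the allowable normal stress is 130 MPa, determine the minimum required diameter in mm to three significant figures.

62.0 mm

Required area A ≥ P/σ_allow = 393000/130 = 3023 mm².
For a solid circular section, d ≥ √(4A/π) = 62.04 mm.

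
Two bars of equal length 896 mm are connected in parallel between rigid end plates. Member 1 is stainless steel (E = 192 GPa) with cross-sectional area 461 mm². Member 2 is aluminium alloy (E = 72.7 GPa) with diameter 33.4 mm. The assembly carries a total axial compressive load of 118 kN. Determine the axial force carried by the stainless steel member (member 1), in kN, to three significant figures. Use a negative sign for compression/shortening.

-68.6 kN

A_2 = 876.2 mm².
Equal strain + equilibrium ⇒ each member carries load in proportion to AE: A₁E₁ = 88510000 N, A₂E₂ = 63700000 N, ΣAE = 152200000 N.
F₁ = P·A₁E₁/ΣAE = -118000·88510000/152200000 = -68620 N.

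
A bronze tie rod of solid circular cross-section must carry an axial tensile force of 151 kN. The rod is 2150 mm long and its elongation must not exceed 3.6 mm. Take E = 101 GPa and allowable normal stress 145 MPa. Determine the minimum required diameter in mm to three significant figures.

Required area A ≥ P/σ_allow = 151000/145 = 1041 mm².
For a solid circular section, d ≥ √(4A/π) = 36.41 mm.
Elongation limit: A ≥ PL/(Eδ_allow) = 151000·2150/(101000·3.6) = 892.9 mm² ⇒ d ≥ 33.72 mm.
The stress limit governs.

36.4 mm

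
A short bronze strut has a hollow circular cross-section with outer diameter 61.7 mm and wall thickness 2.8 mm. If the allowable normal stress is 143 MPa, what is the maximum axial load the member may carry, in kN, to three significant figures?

74.1 kN

A = 518.1 mm².
P_max = σ_allow · A = 143 · 518.1 = 74090 N = 74.09 kN.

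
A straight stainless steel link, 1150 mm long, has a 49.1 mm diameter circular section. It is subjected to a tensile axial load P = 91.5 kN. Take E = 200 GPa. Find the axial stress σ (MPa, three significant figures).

A = 1893 mm².
σ = N/A = 91500/1893 = 48.32 MPa.

48.3 MPa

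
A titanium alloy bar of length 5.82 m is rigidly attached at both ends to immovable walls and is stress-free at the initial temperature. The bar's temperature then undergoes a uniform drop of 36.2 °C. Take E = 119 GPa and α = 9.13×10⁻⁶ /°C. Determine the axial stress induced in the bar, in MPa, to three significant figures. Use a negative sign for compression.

39.3 MPa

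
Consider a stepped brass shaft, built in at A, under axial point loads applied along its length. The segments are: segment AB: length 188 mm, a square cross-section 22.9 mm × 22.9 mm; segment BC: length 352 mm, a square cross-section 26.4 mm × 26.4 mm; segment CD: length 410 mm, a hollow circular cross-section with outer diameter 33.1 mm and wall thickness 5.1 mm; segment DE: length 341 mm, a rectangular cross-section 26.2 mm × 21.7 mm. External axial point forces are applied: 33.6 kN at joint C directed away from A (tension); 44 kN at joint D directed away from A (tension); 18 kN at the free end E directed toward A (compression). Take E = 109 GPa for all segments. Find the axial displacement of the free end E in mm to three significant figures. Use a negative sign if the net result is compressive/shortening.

0.591 mm

Internal axial forces (sectioning from the free end, tension +): N_DE = -18 kN, N_CD = 26 kN, N_BC = 59.6 kN, N_AB = 59.6 kN.
A_AB = 524.4 mm².
A_BC = 697 mm².
A_CD = 448.6 mm².
A_DE = 568.5 mm².
δ_AB = 59600·188/(524.4·109000) = 0.196 mm
δ_BC = 59600·352/(697·109000) = 0.2762 mm
δ_CD = 26000·410/(448.6·109000) = 0.218 mm
δ_DE = -18000·341/(568.5·109000) = -0.09905 mm
δ = Σδ_i = 0.5911 mm.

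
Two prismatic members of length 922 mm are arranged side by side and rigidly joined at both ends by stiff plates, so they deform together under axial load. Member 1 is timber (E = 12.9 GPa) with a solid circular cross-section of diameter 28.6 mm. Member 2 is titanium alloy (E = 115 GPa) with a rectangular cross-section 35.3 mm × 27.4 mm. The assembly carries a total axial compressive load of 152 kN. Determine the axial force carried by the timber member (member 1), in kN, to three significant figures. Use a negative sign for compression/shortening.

A_1 = 642.4 mm².
A_2 = 967.2 mm².
Equal strain + equilibrium ⇒ each member carries load in proportion to AE: A₁E₁ = 8287000 N, A₂E₂ = 111200000 N, ΣAE = 119500000 N.
F₁ = P·A₁E₁/ΣAE = -152000·8287000/119500000 = -10540 N.

-10.5 kN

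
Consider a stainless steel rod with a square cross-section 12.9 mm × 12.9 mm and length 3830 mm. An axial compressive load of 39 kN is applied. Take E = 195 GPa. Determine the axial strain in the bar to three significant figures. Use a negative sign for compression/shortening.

A = 166.4 mm².
σ = N/A = -234.4 MPa; ε = σ/E = -234.4/195000 = -1.202e-03.

-0.00120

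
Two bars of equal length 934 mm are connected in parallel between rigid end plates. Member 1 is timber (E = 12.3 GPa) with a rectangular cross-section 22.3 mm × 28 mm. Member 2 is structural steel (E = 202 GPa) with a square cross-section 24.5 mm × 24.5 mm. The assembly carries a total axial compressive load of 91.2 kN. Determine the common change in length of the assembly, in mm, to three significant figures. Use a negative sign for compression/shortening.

A_1 = 624.4 mm².
A_2 = 600.2 mm².
Equal strain + equilibrium ⇒ each member carries load in proportion to AE: A₁E₁ = 7680000 N, A₂E₂ = 121300000 N, ΣAE = 128900000 N.
δ = PL/ΣAE = -91200·934/128900000 = -0.6607 mm.

-0.661 mm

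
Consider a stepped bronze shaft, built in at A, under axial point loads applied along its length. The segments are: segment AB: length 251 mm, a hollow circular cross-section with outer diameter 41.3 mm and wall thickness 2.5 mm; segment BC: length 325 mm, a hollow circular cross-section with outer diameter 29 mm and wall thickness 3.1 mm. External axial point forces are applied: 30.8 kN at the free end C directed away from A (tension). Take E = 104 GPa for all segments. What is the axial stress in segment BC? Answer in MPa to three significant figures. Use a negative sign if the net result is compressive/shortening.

122 MPa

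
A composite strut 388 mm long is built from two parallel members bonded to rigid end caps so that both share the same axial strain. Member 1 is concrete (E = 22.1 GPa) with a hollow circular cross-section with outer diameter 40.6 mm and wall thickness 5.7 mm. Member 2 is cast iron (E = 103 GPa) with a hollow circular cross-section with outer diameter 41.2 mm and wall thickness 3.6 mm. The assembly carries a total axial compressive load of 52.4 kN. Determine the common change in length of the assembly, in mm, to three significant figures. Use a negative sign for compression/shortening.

-0.353 mm

A_1 = 625 mm².
A_2 = 425.2 mm².
Equal strain + equilibrium ⇒ each member carries load in proportion to AE: A₁E₁ = 13810000 N, A₂E₂ = 43800000 N, ΣAE = 57610000 N.
δ = PL/ΣAE = -52400·388/57610000 = -0.3529 mm.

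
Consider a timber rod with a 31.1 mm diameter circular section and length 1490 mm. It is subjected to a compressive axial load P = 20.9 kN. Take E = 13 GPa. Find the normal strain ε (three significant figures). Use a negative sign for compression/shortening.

A = 759.6 mm².
σ = N/A = -27.51 MPa; ε = σ/E = -27.51/13000 = -2.116e-03.

-0.00212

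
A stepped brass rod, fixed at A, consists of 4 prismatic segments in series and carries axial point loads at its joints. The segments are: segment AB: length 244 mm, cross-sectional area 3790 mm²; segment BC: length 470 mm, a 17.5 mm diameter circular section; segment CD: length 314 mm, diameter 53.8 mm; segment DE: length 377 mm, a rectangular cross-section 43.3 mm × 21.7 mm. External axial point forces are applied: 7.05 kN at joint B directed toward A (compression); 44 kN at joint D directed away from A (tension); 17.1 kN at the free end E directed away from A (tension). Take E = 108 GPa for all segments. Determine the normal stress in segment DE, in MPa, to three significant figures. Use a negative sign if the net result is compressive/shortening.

18.2 MPa

Internal axial forces (sectioning from the free end, tension +): N_DE = 17.1 kN, N_CD = 61.1 kN, N_BC = 61.1 kN, N_AB = 54.05 kN.
A_DE = 939.6 mm².
σ_DE = N_DE/A_DE = 17100/939.6 = 18.2 MPa.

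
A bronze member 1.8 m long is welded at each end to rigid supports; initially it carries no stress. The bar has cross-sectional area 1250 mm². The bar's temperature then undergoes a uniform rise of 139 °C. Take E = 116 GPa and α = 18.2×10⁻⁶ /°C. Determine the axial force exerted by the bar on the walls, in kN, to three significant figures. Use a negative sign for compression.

Free thermal expansion αLΔT = 18.2e-6 · 1800 · 139 = 4.554 mm.
The walls impose strain ε = −(4.554)/1800 = -2.5298e-03; σ = Eε = 116000 · -2.5298e-03 = -293.5 MPa.
Wall reaction R = σ·A = -293.5·1250 = -366800 N = -366.8 kN.

-367 kN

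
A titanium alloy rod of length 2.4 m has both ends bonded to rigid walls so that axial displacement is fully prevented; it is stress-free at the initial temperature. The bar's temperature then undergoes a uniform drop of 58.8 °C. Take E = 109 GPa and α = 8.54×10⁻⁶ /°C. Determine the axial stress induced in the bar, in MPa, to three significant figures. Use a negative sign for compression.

Free thermal expansion αLΔT = 8.54e-6 · 2400 · -58.8 = -1.205 mm.
The walls impose strain ε = −(-1.205)/2400 = 5.0215e-04; σ = Eε = 109000 · 5.0215e-04 = 54.73 MPa.

54.7 MPa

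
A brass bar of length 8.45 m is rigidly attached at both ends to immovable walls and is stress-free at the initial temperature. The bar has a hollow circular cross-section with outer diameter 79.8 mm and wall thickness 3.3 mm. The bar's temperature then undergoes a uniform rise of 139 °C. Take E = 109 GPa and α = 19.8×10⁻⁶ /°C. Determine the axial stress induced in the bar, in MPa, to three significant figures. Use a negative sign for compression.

Free thermal expansion αLΔT = 19.8e-6 · 8450 · 139 = 23.26 mm.
The walls impose strain ε = −(23.26)/8450 = -2.7522e-03; σ = Eε = 109000 · -2.7522e-03 = -300 MPa.

-300 MPa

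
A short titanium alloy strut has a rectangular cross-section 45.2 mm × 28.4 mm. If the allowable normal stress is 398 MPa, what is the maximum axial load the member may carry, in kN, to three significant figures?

A = 1284 mm².
P_max = σ_allow · A = 398 · 1284 = 510900 N = 510.9 kN.

511 kN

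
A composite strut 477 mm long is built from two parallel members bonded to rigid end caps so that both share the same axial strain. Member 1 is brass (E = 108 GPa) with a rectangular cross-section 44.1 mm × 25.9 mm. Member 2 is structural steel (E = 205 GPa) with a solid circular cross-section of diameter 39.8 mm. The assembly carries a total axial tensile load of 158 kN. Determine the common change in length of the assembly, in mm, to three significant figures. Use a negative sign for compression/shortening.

A_1 = 1142 mm².
A_2 = 1244 mm².
Equal strain + equilibrium ⇒ each member carries load in proportion to AE: A₁E₁ = 123400000 N, A₂E₂ = 255000000 N, ΣAE = 378400000 N.
δ = PL/ΣAE = 158000·477/378400000 = 0.1992 mm.

0.199 mm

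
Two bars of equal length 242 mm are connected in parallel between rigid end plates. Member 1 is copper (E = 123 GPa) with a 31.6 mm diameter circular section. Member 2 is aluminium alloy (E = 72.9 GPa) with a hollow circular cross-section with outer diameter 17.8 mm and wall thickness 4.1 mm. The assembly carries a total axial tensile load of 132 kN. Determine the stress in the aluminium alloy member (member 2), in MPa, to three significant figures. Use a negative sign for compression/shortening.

A_1 = 784.3 mm².
A_2 = 176.5 mm².
Equal strain + equilibrium ⇒ each member carries load in proportion to AE: A₁E₁ = 96460000 N, A₂E₂ = 12860000 N, ΣAE = 109300000 N.
σ₂ = P·E₂/ΣAE = 132000·72900/109300000 = 88.02 MPa.

88.0 MPa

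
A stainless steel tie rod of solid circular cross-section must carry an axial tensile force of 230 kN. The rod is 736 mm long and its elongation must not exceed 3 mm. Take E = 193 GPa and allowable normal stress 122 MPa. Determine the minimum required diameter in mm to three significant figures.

Required area A ≥ P/σ_allow = 230000/122 = 1885 mm².
For a solid circular section, d ≥ √(4A/π) = 48.99 mm.
Elongation limit: A ≥ PL/(Eδ_allow) = 230000·736/(193000·3) = 292.4 mm² ⇒ d ≥ 19.29 mm.
The stress limit governs.

49.0 mm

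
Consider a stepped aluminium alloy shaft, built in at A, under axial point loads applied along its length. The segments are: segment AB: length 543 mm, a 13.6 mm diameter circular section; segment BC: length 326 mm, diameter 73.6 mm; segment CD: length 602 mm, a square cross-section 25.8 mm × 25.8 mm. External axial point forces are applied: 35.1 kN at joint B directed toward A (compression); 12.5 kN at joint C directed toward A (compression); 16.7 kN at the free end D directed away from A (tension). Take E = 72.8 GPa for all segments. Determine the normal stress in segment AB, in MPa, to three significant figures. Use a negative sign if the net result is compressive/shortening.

Internal axial forces (sectioning from the free end, tension +): N_CD = 16.7 kN, N_BC = 4.2 kN, N_AB = -30.9 kN.
A_AB = 145.3 mm².
σ_AB = N_AB/A_AB = -30900/145.3 = -212.7 MPa.

-213 MPa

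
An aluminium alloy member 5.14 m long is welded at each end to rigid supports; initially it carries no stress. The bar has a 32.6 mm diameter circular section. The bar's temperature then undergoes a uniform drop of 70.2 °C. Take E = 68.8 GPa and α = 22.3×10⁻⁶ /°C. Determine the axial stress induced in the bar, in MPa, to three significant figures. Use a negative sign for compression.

Free thermal expansion αLΔT = 22.3e-6 · 5140 · -70.2 = -8.046 mm.
The walls impose strain ε = −(-8.046)/5140 = 1.5655e-03; σ = Eε = 68800 · 1.5655e-03 = 107.7 MPa.

108 MPa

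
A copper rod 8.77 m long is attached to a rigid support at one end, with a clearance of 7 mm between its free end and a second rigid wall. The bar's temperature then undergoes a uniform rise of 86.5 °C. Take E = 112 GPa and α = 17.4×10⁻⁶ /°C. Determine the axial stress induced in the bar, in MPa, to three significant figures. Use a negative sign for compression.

Free thermal expansion αLΔT = 17.4e-6 · 8770 · 86.5 = 13.2 mm.
The walls engage after the gap closes; constrained expansion = 13.2 − 7 = 6.2 mm.
The walls impose strain ε = −(6.2)/8770 = -7.0692e-04; σ = Eε = 112000 · -7.0692e-04 = -79.18 MPa.

-79.2 MPa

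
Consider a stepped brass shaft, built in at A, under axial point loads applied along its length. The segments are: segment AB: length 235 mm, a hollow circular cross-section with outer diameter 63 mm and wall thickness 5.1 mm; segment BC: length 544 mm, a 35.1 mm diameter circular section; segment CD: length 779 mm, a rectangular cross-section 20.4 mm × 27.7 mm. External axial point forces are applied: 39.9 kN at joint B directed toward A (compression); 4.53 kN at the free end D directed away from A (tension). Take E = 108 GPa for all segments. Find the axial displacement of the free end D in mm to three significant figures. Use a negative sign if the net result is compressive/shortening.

Internal axial forces (sectioning from the free end, tension +): N_CD = 4.53 kN, N_BC = 4.53 kN, N_AB = -35.37 kN.
A_AB = 927.7 mm².
A_BC = 967.6 mm².
A_CD = 565.1 mm².
δ_AB = -35370·235/(927.7·108000) = -0.08296 mm
δ_BC = 4530·544/(967.6·108000) = 0.02358 mm
δ_CD = 4530·779/(565.1·108000) = 0.05782 mm
δ = Σδ_i = -0.001558 mm.

-0.00156 mm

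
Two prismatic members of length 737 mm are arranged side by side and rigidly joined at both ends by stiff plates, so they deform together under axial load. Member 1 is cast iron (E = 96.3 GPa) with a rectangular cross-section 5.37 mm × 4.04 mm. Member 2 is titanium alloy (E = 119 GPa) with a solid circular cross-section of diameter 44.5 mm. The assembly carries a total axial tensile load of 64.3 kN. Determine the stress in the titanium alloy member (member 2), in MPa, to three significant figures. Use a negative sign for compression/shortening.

A_1 = 21.69 mm².
A_2 = 1555 mm².
Equal strain + equilibrium ⇒ each member carries load in proportion to AE: A₁E₁ = 2089000 N, A₂E₂ = 185100000 N, ΣAE = 187200000 N.
σ₂ = P·E₂/ΣAE = 64300·119000/187200000 = 40.88 MPa.

40.9 MPa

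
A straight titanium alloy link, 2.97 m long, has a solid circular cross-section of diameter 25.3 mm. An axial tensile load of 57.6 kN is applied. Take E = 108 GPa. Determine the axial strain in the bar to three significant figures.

A = 502.7 mm².
σ = N/A = 114.6 MPa; ε = σ/E = 114.6/108000 = 1.061e-03.

0.00106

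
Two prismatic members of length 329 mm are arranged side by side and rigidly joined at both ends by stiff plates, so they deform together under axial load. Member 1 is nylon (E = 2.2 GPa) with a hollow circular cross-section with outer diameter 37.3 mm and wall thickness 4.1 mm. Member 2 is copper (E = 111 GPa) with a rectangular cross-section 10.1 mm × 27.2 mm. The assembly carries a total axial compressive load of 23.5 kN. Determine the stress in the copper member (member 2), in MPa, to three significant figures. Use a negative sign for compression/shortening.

-83.0 MPa

A_1 = 427.6 mm².
A_2 = 274.7 mm².
Equal strain + equilibrium ⇒ each member carries load in proportion to AE: A₁E₁ = 940800 N, A₂E₂ = 30490000 N, ΣAE = 31430000 N.
σ₂ = P·E₂/ΣAE = -23500·111000/31430000 = -82.98 MPa.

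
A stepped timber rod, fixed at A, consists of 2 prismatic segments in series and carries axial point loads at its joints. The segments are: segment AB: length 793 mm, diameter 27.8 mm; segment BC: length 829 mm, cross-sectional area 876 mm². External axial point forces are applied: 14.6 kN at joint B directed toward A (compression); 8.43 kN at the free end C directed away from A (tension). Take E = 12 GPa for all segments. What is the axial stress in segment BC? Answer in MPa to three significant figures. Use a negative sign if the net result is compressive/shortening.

9.62 MPa

Internal axial forces (sectioning from the free end, tension +): N_BC = 8.43 kN, N_AB = -6.17 kN.
σ_BC = N_BC/A_BC = 8430/876 = 9.623 MPa.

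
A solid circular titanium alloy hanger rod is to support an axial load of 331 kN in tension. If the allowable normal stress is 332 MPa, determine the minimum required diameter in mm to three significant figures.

35.6 mm

Required area A ≥ P/σ_allow = 331000/332 = 997 mm².
For a solid circular section, d ≥ √(4A/π) = 35.63 mm.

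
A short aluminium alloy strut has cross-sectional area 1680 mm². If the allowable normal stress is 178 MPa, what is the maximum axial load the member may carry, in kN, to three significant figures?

299 kN

P_max = σ_allow · A = 178 · 1680 = 299000 N = 299 kN.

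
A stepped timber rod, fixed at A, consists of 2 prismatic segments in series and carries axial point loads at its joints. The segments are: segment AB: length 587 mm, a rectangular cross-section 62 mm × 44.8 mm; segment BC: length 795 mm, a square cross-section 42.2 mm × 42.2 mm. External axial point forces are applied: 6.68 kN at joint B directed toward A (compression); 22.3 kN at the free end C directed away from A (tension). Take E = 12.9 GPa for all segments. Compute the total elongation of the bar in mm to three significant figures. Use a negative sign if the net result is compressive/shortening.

Internal axial forces (sectioning from the free end, tension +): N_BC = 22.3 kN, N_AB = 15.62 kN.
A_AB = 2778 mm².
A_BC = 1781 mm².
δ_AB = 15620·587/(2778·12900) = 0.2559 mm
δ_BC = 22300·795/(1781·12900) = 0.7717 mm
δ = Σδ_i = 1.028 mm.

1.03 mm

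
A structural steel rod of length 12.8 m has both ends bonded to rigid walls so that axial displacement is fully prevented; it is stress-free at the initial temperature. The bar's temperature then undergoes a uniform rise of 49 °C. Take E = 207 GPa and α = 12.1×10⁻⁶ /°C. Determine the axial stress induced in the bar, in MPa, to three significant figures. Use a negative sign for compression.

Free thermal expansion αLΔT = 12.1e-6 · 12800 · 49 = 7.589 mm.
The walls impose strain ε = −(7.589)/12800 = -5.9290e-04; σ = Eε = 207000 · -5.9290e-04 = -122.7 MPa.

-123 MPa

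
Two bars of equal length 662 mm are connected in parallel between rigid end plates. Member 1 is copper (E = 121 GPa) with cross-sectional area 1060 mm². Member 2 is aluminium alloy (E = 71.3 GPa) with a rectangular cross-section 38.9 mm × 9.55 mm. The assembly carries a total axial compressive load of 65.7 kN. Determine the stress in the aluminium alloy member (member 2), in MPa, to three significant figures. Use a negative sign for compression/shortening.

-30.3 MPa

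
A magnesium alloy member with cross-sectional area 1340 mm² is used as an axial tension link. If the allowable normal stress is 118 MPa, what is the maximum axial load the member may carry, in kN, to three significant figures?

158 kN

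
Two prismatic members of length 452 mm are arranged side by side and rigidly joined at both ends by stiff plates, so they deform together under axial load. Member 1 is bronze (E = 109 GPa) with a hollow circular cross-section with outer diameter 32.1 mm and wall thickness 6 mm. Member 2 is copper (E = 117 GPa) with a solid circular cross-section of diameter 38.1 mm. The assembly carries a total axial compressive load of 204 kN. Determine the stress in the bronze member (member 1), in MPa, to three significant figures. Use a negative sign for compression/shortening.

-119 MPa

A_1 = 492 mm².
A_2 = 1140 mm².
Equal strain + equilibrium ⇒ each member carries load in proportion to AE: A₁E₁ = 53630000 N, A₂E₂ = 133400000 N, ΣAE = 187000000 N.
σ₁ = P·E₁/ΣAE = -204000·109000/187000000 = -118.9 MPa.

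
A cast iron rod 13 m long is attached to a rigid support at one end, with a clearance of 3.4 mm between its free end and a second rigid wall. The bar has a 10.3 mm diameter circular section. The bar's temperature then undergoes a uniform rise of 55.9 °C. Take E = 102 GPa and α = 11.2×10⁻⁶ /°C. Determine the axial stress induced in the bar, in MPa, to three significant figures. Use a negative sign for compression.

Free thermal expansion αLΔT = 11.2e-6 · 13000 · 55.9 = 8.139 mm.
The walls engage after the gap closes; constrained expansion = 8.139 − 3.4 = 4.739 mm.
The walls impose strain ε = −(4.739)/13000 = -3.6454e-04; σ = Eε = 102000 · -3.6454e-04 = -37.18 MPa.

-37.2 MPa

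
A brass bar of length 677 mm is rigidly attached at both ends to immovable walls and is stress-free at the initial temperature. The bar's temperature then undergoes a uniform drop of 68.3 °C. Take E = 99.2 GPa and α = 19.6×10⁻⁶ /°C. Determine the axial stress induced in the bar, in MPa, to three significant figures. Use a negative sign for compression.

133 MPa

Free thermal expansion αLΔT = 19.6e-6 · 677 · -68.3 = -0.9063 mm.
The walls impose strain ε = −(-0.9063)/677 = 1.3387e-03; σ = Eε = 99200 · 1.3387e-03 = 132.8 MPa.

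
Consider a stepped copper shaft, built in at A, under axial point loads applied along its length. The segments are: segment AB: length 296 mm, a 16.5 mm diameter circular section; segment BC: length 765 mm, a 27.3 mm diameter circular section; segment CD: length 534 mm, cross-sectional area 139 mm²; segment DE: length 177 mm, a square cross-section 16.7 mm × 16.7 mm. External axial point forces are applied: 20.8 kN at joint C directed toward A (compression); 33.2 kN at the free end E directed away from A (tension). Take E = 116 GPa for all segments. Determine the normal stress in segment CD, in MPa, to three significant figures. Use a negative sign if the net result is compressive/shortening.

239 MPa

Internal axial forces (sectioning from the free end, tension +): N_DE = 33.2 kN, N_CD = 33.2 kN, N_BC = 12.4 kN, N_AB = 12.4 kN.
σ_CD = N_CD/A_CD = 33200/139 = 238.8 MPa.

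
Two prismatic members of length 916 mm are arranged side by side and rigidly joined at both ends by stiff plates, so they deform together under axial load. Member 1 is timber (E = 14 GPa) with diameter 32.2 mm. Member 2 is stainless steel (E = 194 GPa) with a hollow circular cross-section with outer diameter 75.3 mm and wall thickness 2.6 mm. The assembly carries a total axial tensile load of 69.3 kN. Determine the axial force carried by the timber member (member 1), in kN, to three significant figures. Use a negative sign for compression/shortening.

A_1 = 814.3 mm².
A_2 = 593.8 mm².
Equal strain + equilibrium ⇒ each member carries load in proportion to AE: A₁E₁ = 11400000 N, A₂E₂ = 115200000 N, ΣAE = 126600000 N.
F₁ = P·A₁E₁/ΣAE = 69300·11400000/126600000 = 6241 N.

6.24 kN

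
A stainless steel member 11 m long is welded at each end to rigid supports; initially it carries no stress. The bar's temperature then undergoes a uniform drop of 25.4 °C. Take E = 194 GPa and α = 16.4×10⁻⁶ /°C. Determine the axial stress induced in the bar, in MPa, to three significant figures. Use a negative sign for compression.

Free thermal expansion αLΔT = 16.4e-6 · 11000 · -25.4 = -4.582 mm.
The walls impose strain ε = −(-4.582)/11000 = 4.1656e-04; σ = Eε = 194000 · 4.1656e-04 = 80.81 MPa.

80.8 MPa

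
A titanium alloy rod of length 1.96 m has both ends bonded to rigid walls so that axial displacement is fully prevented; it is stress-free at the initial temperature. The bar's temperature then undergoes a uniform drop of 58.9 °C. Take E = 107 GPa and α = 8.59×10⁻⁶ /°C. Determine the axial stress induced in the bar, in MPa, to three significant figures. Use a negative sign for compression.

Free thermal expansion αLΔT = 8.59e-6 · 1960 · -58.9 = -0.9917 mm.
The walls impose strain ε = −(-0.9917)/1960 = 5.0595e-04; σ = Eε = 107000 · 5.0595e-04 = 54.14 MPa.

54.1 MPa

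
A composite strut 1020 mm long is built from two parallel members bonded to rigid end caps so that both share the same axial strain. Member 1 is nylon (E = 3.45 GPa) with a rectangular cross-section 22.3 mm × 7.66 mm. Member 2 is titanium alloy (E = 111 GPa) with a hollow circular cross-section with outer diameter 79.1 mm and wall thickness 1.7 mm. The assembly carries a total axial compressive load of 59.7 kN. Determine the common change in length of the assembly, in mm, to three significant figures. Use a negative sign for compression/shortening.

-1.31 mm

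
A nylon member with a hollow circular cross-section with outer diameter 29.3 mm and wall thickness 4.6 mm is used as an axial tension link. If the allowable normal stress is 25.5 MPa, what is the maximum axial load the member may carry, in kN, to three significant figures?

9.10 kN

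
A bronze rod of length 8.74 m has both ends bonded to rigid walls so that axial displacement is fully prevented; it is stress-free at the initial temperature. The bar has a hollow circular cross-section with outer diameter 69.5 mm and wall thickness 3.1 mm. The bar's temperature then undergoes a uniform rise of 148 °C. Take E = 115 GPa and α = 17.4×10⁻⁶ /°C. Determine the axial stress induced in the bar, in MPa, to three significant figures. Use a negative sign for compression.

-296 MPa

Free thermal expansion αLΔT = 17.4e-6 · 8740 · 148 = 22.51 mm.
The walls impose strain ε = −(22.51)/8740 = -2.5752e-03; σ = Eε = 115000 · -2.5752e-03 = -296.1 MPa.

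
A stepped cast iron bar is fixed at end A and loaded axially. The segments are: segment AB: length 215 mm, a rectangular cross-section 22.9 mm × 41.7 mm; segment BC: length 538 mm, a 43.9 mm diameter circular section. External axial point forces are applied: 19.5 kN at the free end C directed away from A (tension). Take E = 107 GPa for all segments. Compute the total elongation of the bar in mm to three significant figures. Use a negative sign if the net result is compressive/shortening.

Internal axial forces (sectioning from the free end, tension +): N_BC = 19.5 kN, N_AB = 19.5 kN.
A_AB = 954.9 mm².
A_BC = 1514 mm².
δ_AB = 19500·215/(954.9·107000) = 0.04103 mm
δ_BC = 19500·538/(1514·107000) = 0.06478 mm
δ = Σδ_i = 0.1058 mm.

0.106 mm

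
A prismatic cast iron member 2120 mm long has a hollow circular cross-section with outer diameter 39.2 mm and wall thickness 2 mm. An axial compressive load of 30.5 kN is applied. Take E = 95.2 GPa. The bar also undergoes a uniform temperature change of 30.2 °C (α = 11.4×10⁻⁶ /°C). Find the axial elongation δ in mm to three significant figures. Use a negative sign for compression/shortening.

A = 233.7 mm².
δ_mech = NL/(AE) = -30500·2120/(233.7·95200) = -2.906 mm.
δ_thermal = αLΔT = 11.4e-6·2120·30.2 = 0.7299 mm.
δ = δ_mech + δ_thermal = -2.176 mm.

-2.18 mm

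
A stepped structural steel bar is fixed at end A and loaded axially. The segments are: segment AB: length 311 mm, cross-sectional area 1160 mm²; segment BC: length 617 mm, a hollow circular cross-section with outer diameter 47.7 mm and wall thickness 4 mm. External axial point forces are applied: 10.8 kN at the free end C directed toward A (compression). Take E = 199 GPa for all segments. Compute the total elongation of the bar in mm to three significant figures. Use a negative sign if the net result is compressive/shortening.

-0.0755 mm

Internal axial forces (sectioning from the free end, tension +): N_BC = -10.8 kN, N_AB = -10.8 kN.
A_BC = 549.2 mm².
δ_AB = -10800·311/(1160·199000) = -0.01455 mm
δ_BC = -10800·617/(549.2·199000) = -0.06098 mm
δ = Σδ_i = -0.07553 mm.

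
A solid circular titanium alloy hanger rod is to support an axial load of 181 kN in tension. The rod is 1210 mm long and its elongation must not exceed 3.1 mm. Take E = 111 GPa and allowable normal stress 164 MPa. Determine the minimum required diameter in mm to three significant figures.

37.5 mm

Required area A ≥ P/σ_allow = 181000/164 = 1104 mm².
For a solid circular section, d ≥ √(4A/π) = 37.49 mm.
Elongation limit: A ≥ PL/(Eδ_allow) = 181000·1210/(111000·3.1) = 636.5 mm² ⇒ d ≥ 28.47 mm.
The stress limit governs.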